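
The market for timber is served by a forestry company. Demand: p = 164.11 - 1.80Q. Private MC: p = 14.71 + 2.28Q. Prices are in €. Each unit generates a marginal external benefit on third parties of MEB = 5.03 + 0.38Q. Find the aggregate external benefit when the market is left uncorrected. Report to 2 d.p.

Market equilibrium (private): 14.71 + 2.28Q = 164.11 - 1.80Q → Q_m = 36.6176.
Total external benefit = ∫₀^{Q_m} (5.03 + 0.38Q) dQ = 5.03×36.6176 + ½×0.38×36.6176² = 438.9478.

€438.95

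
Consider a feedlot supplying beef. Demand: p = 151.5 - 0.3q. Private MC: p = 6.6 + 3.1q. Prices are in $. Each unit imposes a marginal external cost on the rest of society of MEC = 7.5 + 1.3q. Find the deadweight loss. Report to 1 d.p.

Market equilibrium (private): 6.6 + 3.1q = 151.5 - 0.3q → q_m = 42.6176.
Social marginal cost = private MC + MEC = 14.1 + 4.4q.
Set SMC = demand: 14.1 + 4.4q = 151.5 - 0.3q → q* = 29.2340.
The welfare-loss triangle has base |q_m − q*| and height MEC(q_m) (the vertical gap between SMC and demand is zero at q* and MEC at q_m).
DWL = ½ × 13.3836 × 62.9029 = 420.9336.

DWL = $420.9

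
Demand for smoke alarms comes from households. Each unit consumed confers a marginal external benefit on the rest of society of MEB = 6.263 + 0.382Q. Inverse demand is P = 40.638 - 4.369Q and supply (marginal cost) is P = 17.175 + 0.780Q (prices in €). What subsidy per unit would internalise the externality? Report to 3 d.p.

Social marginal benefit = demand + MEB = 46.901 - 3.987Q.
Set SMB = MC: 46.901 - 3.987Q = 17.175 + 0.780Q → Q* = 6.2358.
The Pigouvian subsidy equals MEB at Q*: 6.263 + 0.382×6.2358 = 8.6451.

subsidy = €8.645 per unit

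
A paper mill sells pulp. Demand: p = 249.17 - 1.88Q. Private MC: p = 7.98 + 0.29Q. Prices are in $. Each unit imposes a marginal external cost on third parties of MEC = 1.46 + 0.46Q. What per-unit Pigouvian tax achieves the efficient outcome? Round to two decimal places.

tax = $43.39 per unit

Social marginal cost = private MC + MEC = 9.44 + 0.75Q.
Set SMC = demand: 9.44 + 0.75Q = 249.17 - 1.88Q → Q* = 91.1521.
The Pigouvian tax equals MEC at Q*: 1.46 + 0.46×91.1521 = 43.3900.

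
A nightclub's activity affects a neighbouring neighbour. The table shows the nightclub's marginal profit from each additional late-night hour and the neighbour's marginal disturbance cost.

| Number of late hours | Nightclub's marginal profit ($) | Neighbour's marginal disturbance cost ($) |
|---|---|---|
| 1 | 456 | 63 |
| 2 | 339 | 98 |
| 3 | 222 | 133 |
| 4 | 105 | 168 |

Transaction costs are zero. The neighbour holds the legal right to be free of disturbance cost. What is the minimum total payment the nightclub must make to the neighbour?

$294

Efficient level: marginal profit ≥ marginal disturbance cost through level 3, so k* = 3.
With the neighbour holding the right, the nightclub must at least compensate total damage at k*: 63 + 98 + 133 = 294.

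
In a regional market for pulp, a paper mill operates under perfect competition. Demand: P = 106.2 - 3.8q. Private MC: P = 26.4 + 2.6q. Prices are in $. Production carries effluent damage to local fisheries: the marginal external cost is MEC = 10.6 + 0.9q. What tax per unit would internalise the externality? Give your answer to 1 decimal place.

Social marginal cost = private MC + MEC = 37.0 + 3.5q.
Set SMC = demand: 37.0 + 3.5q = 106.2 - 3.8q → q* = 9.4795.
The Pigouvian tax equals MEC at q*: 10.6 + 0.9×9.4795 = 19.1316.

tax = $19.1 per unit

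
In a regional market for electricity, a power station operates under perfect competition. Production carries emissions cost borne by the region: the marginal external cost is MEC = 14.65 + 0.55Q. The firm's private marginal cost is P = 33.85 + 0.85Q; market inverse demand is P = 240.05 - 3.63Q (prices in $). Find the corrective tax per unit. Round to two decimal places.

tax = $35.59 per unit

Social marginal cost = private MC + MEC = 48.50 + 1.40Q.
Set SMC = demand: 48.50 + 1.40Q = 240.05 - 3.63Q → Q* = 38.0815.
The Pigouvian tax equals MEC at Q*: 14.65 + 0.55×38.0815 = 35.5948.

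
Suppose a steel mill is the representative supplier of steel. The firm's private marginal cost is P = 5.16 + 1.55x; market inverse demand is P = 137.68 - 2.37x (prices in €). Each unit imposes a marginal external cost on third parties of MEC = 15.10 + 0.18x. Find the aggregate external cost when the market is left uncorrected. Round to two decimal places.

Market equilibrium (private): 5.16 + 1.55x = 137.68 - 2.37x → x_m = 33.8061.
Total external cost = ∫₀^{x_m} (15.10 + 0.18x) dx = 15.10×33.8061 + ½×0.18×33.8061² = 613.3288.

€613.33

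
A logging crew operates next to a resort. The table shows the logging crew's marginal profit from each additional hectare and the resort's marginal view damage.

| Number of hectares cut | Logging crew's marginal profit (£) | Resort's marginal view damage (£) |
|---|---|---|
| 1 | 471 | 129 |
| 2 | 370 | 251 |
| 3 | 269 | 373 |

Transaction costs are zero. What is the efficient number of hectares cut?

2

Bargaining reaches the level where marginal profit last exceeds marginal view damage.
That holds through level 2 (370 ≥ 251) but not at 3 (269 < 373).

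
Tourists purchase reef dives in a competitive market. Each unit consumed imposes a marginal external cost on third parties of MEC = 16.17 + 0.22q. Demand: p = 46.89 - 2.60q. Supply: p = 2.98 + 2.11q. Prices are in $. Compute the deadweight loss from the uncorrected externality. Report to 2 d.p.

Market equilibrium (private): 2.98 + 2.11q = 46.89 - 2.60q → q_m = 9.3227.
Social marginal benefit = demand − MEC = 30.72 - 2.82q.
Set SMB = MC: 30.72 - 2.82q = 2.98 + 2.11q → q* = 5.6268.
The welfare-loss triangle has base |q_m − q*| and height MEC(q_m) (the vertical gap between SMB and MC is zero at q* and MEC at q_m).
DWL = ½ × 3.6959 × 18.2210 = 33.6715.

DWL = $33.67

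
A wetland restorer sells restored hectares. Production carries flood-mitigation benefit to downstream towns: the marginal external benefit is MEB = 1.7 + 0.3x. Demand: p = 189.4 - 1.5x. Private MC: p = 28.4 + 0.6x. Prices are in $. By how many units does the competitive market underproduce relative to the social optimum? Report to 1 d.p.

13.7 units

Market equilibrium (private): 28.4 + 0.6x = 189.4 - 1.5x → x_m = 76.6667.
Social marginal cost = private MC − MEB = 26.7 + 0.3x.
Set SMC = demand: 26.7 + 0.3x = 189.4 - 1.5x → x* = 90.3889.
Gap = |76.6667 − 90.3889| = 13.7222.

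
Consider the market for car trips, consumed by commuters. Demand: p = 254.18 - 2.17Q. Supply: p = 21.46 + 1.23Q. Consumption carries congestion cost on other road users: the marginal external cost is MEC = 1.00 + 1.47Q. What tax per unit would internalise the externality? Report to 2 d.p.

tax = 70.94 per unit

Social marginal benefit = demand − MEC = 253.18 - 3.64Q.
Set SMB = MC: 253.18 - 3.64Q = 21.46 + 1.23Q → Q* = 47.5811.
The Pigouvian tax equals MEC at Q*: 1.00 + 1.47×47.5811 = 70.9442.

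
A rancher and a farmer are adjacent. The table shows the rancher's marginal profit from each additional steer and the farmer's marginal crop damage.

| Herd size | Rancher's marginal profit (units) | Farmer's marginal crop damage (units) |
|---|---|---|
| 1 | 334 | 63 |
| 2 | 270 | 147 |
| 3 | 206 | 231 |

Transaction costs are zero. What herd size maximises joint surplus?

2

Bargaining reaches the level where marginal profit last exceeds marginal crop damage.
That holds through level 2 (270 ≥ 147) but not at 3 (206 < 231).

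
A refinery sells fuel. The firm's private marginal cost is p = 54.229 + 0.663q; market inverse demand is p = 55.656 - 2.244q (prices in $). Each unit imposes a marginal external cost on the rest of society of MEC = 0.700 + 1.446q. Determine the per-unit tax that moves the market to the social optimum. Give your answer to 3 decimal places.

Social marginal cost = private MC + MEC = 54.929 + 2.109q.
Set SMC = demand: 54.929 + 2.109q = 55.656 - 2.244q → q* = 0.1670.
The Pigouvian tax equals MEC at q*: 0.700 + 1.446×0.1670 = 0.9415.

tax = $0.941 per unit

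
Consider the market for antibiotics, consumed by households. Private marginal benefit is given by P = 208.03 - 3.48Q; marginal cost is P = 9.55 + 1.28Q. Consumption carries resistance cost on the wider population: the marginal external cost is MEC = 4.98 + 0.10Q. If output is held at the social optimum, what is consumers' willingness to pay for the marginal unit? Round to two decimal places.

Social marginal benefit = demand − MEC = 203.05 - 3.58Q.
Set SMB = MC: 203.05 - 3.58Q = 9.55 + 1.28Q → Q* = 39.8148.
Consumer price on the demand curve at Q*: 208.03 − 3.48×39.8148 = 69.4745.

P = 69.47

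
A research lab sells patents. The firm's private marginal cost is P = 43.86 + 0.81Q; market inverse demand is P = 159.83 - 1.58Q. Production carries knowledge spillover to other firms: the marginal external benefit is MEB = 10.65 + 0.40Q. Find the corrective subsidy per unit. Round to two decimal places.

subsidy = 36.10 per unit

Social marginal cost = private MC − MEB = 33.21 + 0.41Q.
Set SMC = demand: 33.21 + 0.41Q = 159.83 - 1.58Q → Q* = 63.6281.
The Pigouvian subsidy equals MEB at Q*: 10.65 + 0.40×63.6281 = 36.1012.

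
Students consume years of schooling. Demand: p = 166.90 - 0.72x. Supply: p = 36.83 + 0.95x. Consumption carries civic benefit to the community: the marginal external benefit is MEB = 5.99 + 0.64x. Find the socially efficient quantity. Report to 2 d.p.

x* = 132.10

Social marginal benefit = demand + MEB = 172.89 - 0.08x.
Set SMB = MC: 172.89 - 0.08x = 36.83 + 0.95x → x* = 132.0971.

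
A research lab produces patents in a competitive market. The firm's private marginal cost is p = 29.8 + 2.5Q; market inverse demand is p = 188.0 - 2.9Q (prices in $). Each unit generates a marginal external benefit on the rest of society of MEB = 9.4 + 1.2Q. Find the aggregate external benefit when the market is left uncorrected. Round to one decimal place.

$790.3

Market equilibrium (private): 29.8 + 2.5Q = 188.0 - 2.9Q → Q_m = 29.2963.
Total external benefit = ∫₀^{Q_m} (9.4 + 1.2Q) dQ = 9.4×29.2963 + ½×1.2×29.2963² = 790.3491.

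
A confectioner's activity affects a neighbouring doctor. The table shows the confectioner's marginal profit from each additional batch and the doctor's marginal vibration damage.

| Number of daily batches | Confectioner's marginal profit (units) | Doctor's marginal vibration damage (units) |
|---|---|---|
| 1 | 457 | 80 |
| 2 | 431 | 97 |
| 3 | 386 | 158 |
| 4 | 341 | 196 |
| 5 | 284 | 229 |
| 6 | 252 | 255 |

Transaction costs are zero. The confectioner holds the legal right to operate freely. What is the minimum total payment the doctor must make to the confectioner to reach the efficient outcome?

Left alone the confectioner would choose level 6 (marginal profit stays positive).
Efficient level: k* = 5 (marginal profit ≥ marginal vibration damage through 5).
The doctor must at least cover the confectioner's forgone profit from cutting 6→5: 252 = 252.

252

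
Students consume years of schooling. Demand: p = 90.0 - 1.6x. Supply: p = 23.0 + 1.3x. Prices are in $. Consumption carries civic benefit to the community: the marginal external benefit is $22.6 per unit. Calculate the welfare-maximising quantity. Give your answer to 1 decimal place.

Social marginal benefit = demand + MEB = 112.6 - 1.6x.
Set SMB = MC: 112.6 - 1.6x = 23.0 + 1.3x → x* = 30.8966.

x* = 30.9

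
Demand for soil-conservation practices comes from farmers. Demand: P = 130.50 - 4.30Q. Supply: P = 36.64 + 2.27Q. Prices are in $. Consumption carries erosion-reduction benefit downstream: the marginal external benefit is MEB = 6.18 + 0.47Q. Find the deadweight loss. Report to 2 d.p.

Market equilibrium (private): 36.64 + 2.27Q = 130.50 - 4.30Q → Q_m = 14.2861.
Social marginal benefit = demand + MEB = 136.68 - 3.83Q.
Set SMB = MC: 136.68 - 3.83Q = 36.64 + 2.27Q → Q* = 16.4000.
The loss is the area between SMB and MC from Q* to Q_m; with linear curves that's a triangle of height MEB(Q_m).
DWL = ½ × 2.1139 × 12.8945 = 13.6288.

DWL = $13.63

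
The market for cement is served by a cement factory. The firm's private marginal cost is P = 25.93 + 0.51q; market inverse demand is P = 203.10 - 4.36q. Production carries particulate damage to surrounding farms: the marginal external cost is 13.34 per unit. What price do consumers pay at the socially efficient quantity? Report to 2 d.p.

P = 56.43

Social marginal cost = private MC + MEC = 39.27 + 0.51q.
Set SMC = demand: 39.27 + 0.51q = 203.10 - 4.36q → q* = 33.6407.
Consumer price on the demand curve at q*: 203.10 − 4.36×33.6407 = 56.4265.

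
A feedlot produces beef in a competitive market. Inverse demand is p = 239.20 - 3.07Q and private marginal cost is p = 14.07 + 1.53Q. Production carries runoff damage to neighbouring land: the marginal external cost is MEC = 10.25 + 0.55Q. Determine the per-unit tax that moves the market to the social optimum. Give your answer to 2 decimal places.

Social marginal cost = private MC + MEC = 24.32 + 2.08Q.
Set SMC = demand: 24.32 + 2.08Q = 239.20 - 3.07Q → Q* = 41.7243.
The Pigouvian tax equals MEC at Q*: 10.25 + 0.55×41.7243 = 33.1984.

tax = 33.20 per unit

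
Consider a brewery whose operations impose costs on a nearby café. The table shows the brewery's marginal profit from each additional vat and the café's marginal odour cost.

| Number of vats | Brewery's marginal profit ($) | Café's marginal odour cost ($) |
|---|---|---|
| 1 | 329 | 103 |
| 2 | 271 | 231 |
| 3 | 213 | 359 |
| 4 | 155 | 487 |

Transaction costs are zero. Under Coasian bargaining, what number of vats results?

2

Bargaining reaches the level where marginal profit last exceeds marginal odour cost.
That holds through level 2 (271 ≥ 231) but not at 3 (213 < 359).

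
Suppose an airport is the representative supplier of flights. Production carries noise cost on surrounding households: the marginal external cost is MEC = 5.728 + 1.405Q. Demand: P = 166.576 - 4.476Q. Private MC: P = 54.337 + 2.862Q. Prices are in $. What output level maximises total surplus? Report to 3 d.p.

Social marginal cost = private MC + MEC = 60.065 + 4.267Q.
Set SMC = demand: 60.065 + 4.267Q = 166.576 - 4.476Q → Q* = 12.1824.

Q* = 12.182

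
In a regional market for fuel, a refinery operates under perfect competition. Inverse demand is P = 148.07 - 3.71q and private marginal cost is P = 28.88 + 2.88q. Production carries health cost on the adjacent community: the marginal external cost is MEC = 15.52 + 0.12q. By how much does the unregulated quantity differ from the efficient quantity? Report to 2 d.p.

Market equilibrium (private): 28.88 + 2.88q = 148.07 - 3.71q → q_m = 18.0865.
Social marginal cost = private MC + MEC = 44.40 + 3.00q.
Set SMC = demand: 44.40 + 3.00q = 148.07 - 3.71q → q* = 15.4501.
Gap = |18.0865 − 15.4501| = 2.6364.

2.64 units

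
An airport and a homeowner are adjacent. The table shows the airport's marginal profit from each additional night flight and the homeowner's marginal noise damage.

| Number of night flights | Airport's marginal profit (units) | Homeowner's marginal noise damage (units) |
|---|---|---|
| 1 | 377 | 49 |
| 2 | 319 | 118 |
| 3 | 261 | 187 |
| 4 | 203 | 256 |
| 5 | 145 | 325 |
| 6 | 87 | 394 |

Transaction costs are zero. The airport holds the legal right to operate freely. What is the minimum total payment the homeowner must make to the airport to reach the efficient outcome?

Left alone the airport would choose level 6 (marginal profit stays positive).
Efficient level: k* = 3 (marginal profit ≥ marginal noise damage through 3).
The homeowner must at least cover the airport's forgone profit from cutting 6→3: 203 + 145 + 87 = 435.

435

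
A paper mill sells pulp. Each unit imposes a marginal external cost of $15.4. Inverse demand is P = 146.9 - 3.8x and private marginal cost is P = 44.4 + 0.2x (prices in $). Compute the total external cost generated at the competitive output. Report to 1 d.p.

$394.6

Market equilibrium (private): 44.4 + 0.2x = 146.9 - 3.8x → x_m = 25.6250.
Total external cost = MEC × x_m = 15.4 × 25.6250 = 394.6250.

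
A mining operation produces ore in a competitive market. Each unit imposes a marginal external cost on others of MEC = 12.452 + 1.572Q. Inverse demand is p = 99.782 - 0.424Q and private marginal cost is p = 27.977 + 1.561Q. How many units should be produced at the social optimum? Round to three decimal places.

Social marginal cost = private MC + MEC = 40.429 + 3.133Q.
Set SMC = demand: 40.429 + 3.133Q = 99.782 - 0.424Q → Q* = 16.6863.

Q* = 16.686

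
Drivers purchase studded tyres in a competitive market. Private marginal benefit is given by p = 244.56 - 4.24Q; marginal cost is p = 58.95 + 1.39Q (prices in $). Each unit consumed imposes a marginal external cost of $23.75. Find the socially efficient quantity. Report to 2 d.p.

Social marginal benefit = demand − MEC = 220.81 - 4.24Q.
Set SMB = MC: 220.81 - 4.24Q = 58.95 + 1.39Q → Q* = 28.7496.

Q* = 28.75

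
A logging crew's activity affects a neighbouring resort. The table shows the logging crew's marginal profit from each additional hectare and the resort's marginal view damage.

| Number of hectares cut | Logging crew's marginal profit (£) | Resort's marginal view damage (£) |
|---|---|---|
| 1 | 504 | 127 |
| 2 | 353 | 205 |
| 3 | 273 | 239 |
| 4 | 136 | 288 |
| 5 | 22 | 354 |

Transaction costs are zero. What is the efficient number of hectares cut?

3

Bargaining reaches the level where marginal profit last exceeds marginal view damage.
That holds through level 3 (273 ≥ 239) but not at 4 (136 < 288).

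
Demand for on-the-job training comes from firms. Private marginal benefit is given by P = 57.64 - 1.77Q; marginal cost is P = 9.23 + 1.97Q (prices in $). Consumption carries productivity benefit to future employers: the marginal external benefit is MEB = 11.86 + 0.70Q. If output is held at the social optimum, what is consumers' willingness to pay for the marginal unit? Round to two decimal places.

P = $22.55

Social marginal benefit = demand + MEB = 69.50 - 1.07Q.
Set SMB = MC: 69.50 - 1.07Q = 9.23 + 1.97Q → Q* = 19.8257.
Consumer price on the demand curve at Q*: 57.64 − 1.77×19.8257 = 22.5485.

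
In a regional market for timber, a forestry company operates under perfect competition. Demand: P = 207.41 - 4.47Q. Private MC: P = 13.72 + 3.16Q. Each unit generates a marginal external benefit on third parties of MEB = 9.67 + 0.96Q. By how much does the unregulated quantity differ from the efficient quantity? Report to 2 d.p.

5.10 units

Market equilibrium (private): 13.72 + 3.16Q = 207.41 - 4.47Q → Q_m = 25.3853.
Social marginal cost = private MC − MEB = 4.05 + 2.20Q.
Set SMC = demand: 4.05 + 2.20Q = 207.41 - 4.47Q → Q* = 30.4888.
Gap = |25.3853 − 30.4888| = 5.1035.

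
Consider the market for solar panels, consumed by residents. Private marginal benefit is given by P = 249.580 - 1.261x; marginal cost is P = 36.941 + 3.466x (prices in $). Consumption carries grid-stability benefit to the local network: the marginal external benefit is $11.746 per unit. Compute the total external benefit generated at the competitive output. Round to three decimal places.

$528.381

Market equilibrium (private): 36.941 + 3.466x = 249.580 - 1.261x → x_m = 44.9839.
Total external benefit = MEB × x_m = 11.746 × 44.9839 = 528.3809.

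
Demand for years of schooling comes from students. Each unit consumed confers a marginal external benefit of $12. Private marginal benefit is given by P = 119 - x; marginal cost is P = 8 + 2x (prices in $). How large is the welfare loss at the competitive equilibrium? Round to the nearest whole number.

DWL = $24

Market equilibrium (private): 8 + 2x = 119 - x → x_m = 37.0000.
Social marginal benefit = demand + MEB = 131 - x.
Set SMB = MC: 131 - x = 8 + 2x → x* = 41.0000.
Height of the DWL triangle at x_m is SMB(x_m) − MC(x_m) = MEB(x_m) = 12.0000.
DWL = ½ × 4.0000 × 12.0000 = 24.0000.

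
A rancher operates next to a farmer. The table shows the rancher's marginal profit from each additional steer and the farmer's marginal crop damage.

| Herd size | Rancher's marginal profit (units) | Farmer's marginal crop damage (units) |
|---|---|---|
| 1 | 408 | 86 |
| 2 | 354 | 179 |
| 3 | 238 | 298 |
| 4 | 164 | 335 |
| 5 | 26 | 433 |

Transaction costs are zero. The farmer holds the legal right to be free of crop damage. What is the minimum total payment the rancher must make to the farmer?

265

Efficient level: marginal profit ≥ marginal crop damage through level 2, so k* = 2.
With the farmer holding the right, the rancher must at least compensate total damage at k*: 86 + 179 = 265.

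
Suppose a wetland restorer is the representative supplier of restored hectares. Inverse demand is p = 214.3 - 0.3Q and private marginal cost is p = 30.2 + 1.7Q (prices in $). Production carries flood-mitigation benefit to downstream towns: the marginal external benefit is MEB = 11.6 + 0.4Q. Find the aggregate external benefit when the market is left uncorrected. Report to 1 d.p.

Market equilibrium (private): 30.2 + 1.7Q = 214.3 - 0.3Q → Q_m = 92.0500.
Total external benefit = ∫₀^{Q_m} (11.6 + 0.4Q) dQ = 11.6×92.0500 + ½×0.4×92.0500² = 2762.4205.

$2762.4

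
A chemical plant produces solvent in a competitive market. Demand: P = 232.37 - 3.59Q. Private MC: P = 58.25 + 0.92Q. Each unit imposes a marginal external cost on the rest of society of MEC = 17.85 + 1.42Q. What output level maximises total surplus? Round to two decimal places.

Q* = 26.35

Social marginal cost = private MC + MEC = 76.10 + 2.34Q.
Set SMC = demand: 76.10 + 2.34Q = 232.37 - 3.59Q → Q* = 26.3524.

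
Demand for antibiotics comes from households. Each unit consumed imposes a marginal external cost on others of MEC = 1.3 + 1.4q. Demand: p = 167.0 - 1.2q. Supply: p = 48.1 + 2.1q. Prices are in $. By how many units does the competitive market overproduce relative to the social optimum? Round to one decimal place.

11.0 units

Market equilibrium (private): 48.1 + 2.1q = 167.0 - 1.2q → q_m = 36.0303.
Social marginal benefit = demand − MEC = 165.7 - 2.6q.
Set SMB = MC: 165.7 - 2.6q = 48.1 + 2.1q → q* = 25.0213.
Gap = |36.0303 − 25.0213| = 11.0090.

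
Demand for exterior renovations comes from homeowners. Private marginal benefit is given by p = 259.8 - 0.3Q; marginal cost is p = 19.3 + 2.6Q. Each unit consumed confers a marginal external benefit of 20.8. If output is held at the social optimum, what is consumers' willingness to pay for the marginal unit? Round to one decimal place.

Social marginal benefit = demand + MEB = 280.6 - 0.3Q.
Set SMB = MC: 280.6 - 0.3Q = 19.3 + 2.6Q → Q* = 90.1034.
Consumer price on the demand curve at Q*: 259.8 − 0.3×90.1034 = 232.7690.

P = 232.8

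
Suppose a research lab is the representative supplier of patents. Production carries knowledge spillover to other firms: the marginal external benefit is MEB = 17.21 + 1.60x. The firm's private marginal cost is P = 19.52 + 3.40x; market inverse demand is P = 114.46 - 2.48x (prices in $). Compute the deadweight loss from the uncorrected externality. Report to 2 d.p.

DWL = $216.45

Market equilibrium (private): 19.52 + 3.40x = 114.46 - 2.48x → x_m = 16.1463.
Social marginal cost = private MC − MEB = 2.31 + 1.80x.
Set SMC = demand: 2.31 + 1.80x = 114.46 - 2.48x → x* = 26.2033.
Between x* and x_m the wedge demand − SMC runs linearly from 0 to MEB(x_m), so the loss is a triangle.
DWL = ½ × 10.0570 × 43.0440 = 216.4468.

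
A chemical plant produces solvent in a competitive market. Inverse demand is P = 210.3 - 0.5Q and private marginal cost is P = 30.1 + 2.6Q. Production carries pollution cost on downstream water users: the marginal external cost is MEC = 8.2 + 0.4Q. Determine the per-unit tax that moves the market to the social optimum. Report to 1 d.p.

tax = 27.9 per unit

Social marginal cost = private MC + MEC = 38.3 + 3.0Q.
Set SMC = demand: 38.3 + 3.0Q = 210.3 - 0.5Q → Q* = 49.1429.
The Pigouvian tax equals MEC at Q*: 8.2 + 0.4×49.1429 = 27.8572.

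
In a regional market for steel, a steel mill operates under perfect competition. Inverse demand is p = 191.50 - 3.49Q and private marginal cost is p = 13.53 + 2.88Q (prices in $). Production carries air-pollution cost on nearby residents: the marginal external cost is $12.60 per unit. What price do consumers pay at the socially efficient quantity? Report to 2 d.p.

Social marginal cost = private MC + MEC = 26.13 + 2.88Q.
Set SMC = demand: 26.13 + 2.88Q = 191.50 - 3.49Q → Q* = 25.9608.
Consumer price on the demand curve at Q*: 191.50 − 3.49×25.9608 = 100.8968.

P = $100.90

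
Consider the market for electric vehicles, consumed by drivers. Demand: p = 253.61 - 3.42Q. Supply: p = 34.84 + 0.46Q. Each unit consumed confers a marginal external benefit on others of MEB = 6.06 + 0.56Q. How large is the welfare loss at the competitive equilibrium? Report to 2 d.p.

Market equilibrium (private): 34.84 + 0.46Q = 253.61 - 3.42Q → Q_m = 56.3840.
Social marginal benefit = demand + MEB = 259.67 - 2.86Q.
Set SMB = MC: 259.67 - 2.86Q = 34.84 + 0.46Q → Q* = 67.7199.
Between Q* and Q_m the wedge SMB − MC runs linearly from 0 to MEB(Q_m), so the loss is a triangle.
DWL = ½ × 11.3359 × 37.6351 = 213.3139.

DWL = 213.31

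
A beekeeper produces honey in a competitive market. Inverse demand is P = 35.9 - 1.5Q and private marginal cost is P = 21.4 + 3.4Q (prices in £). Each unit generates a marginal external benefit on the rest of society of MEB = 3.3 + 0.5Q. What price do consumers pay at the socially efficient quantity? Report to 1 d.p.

P = £29.8

Social marginal cost = private MC − MEB = 18.1 + 2.9Q.
Set SMC = demand: 18.1 + 2.9Q = 35.9 - 1.5Q → Q* = 4.0455.
Consumer price on the demand curve at Q*: 35.9 − 1.5×4.0455 = 29.8318.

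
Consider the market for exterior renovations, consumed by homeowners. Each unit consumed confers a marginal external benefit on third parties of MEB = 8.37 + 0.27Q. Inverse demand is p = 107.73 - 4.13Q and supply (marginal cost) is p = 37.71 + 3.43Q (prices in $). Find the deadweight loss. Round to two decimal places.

DWL = $8.11

Market equilibrium (private): 37.71 + 3.43Q = 107.73 - 4.13Q → Q_m = 9.2619.
Social marginal benefit = demand + MEB = 116.10 - 3.86Q.
Set SMB = MC: 116.10 - 3.86Q = 37.71 + 3.43Q → Q* = 10.7531.
The loss is the area between SMB and MC from Q* to Q_m; with linear curves that's a triangle of height MEB(Q_m).
DWL = ½ × 1.4912 × 10.8707 = 8.1052.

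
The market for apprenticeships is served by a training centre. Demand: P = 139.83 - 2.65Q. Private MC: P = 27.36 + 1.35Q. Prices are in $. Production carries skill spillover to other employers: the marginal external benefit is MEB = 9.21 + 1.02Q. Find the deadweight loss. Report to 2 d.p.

Market equilibrium (private): 27.36 + 1.35Q = 139.83 - 2.65Q → Q_m = 28.1175.
Social marginal cost = private MC − MEB = 18.15 + 0.33Q.
Set SMC = demand: 18.15 + 0.33Q = 139.83 - 2.65Q → Q* = 40.8322.
Height of the DWL triangle at Q_m is demand(Q_m) − SMC(Q_m) = MEB(Q_m) = 37.8899.
DWL = ½ × 12.7147 × 37.8899 = 240.8794.

DWL = $240.88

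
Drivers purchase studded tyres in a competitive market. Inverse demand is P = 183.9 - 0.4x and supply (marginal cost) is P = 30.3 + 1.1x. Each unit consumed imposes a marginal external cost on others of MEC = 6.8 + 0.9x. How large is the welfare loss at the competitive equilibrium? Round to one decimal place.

DWL = 2040.2

Market equilibrium (private): 30.3 + 1.1x = 183.9 - 0.4x → x_m = 102.4000.
Social marginal benefit = demand − MEC = 177.1 - 1.3x.
Set SMB = MC: 177.1 - 1.3x = 30.3 + 1.1x → x* = 61.1667.
Between x* and x_m the wedge MC − SMB runs linearly from 0 to MEC(x_m), so the loss is a triangle.
DWL = ½ × 41.2333 × 98.9600 = 2040.2237.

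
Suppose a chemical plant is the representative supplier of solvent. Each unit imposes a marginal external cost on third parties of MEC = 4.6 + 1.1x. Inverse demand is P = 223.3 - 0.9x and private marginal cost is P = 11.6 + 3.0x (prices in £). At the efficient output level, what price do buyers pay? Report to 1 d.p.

P = £186.0

Social marginal cost = private MC + MEC = 16.2 + 4.1x.
Set SMC = demand: 16.2 + 4.1x = 223.3 - 0.9x → x* = 41.4200.
Consumer price on the demand curve at x*: 223.3 − 0.9×41.4200 = 186.0220.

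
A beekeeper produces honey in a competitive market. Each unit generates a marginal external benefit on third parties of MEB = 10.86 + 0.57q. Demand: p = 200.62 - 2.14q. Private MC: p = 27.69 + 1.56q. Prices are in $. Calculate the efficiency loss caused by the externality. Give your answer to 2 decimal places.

Market equilibrium (private): 27.69 + 1.56q = 200.62 - 2.14q → q_m = 46.7378.
Social marginal cost = private MC − MEB = 16.83 + 0.99q.
Set SMC = demand: 16.83 + 0.99q = 200.62 - 2.14q → q* = 58.7188.
The loss is the area between SMC and demand from q* to q_m; with linear curves that's a triangle of height MEB(q_m).
DWL = ½ × 11.9810 × 37.5006 = 224.6473.

DWL = $224.65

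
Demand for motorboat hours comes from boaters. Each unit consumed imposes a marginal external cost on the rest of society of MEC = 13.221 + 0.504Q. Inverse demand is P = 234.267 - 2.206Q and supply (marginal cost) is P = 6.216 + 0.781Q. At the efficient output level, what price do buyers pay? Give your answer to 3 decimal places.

Social marginal benefit = demand − MEC = 221.046 - 2.710Q.
Set SMB = MC: 221.046 - 2.710Q = 6.216 + 0.781Q → Q* = 61.5382.
Consumer price on the demand curve at Q*: 234.267 − 2.206×61.5382 = 98.5137.

P = 98.514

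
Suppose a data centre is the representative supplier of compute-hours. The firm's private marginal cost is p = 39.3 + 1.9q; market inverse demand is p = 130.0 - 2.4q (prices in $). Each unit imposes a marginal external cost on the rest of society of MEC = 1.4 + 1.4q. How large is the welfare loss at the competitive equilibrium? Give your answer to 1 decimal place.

DWL = $83.9

Market equilibrium (private): 39.3 + 1.9q = 130.0 - 2.4q → q_m = 21.0930.
Social marginal cost = private MC + MEC = 40.7 + 3.3q.
Set SMC = demand: 40.7 + 3.3q = 130.0 - 2.4q → q* = 15.6667.
Height of the DWL triangle at q_m is SMC(q_m) − demand(q_m) = MEC(q_m) = 30.9302.
DWL = ½ × 5.4263 × 30.9302 = 83.9183.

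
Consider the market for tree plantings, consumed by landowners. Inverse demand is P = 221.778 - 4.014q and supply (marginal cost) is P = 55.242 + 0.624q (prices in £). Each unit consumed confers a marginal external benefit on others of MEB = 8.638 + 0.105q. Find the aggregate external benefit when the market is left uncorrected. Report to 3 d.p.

Market equilibrium (private): 55.242 + 0.624q = 221.778 - 4.014q → q_m = 35.9069.
Total external benefit = ∫₀^{q_m} (8.638 + 0.105q) dq = 8.638×35.9069 + ½×0.105×35.9069² = 377.8523.

£377.852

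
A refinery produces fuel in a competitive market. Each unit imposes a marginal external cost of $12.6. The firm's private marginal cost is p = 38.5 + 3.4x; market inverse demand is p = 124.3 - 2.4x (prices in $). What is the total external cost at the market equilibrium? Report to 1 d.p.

Market equilibrium (private): 38.5 + 3.4x = 124.3 - 2.4x → x_m = 14.7931.
Total external cost = MEC × x_m = 12.6 × 14.7931 = 186.3931.

$186.4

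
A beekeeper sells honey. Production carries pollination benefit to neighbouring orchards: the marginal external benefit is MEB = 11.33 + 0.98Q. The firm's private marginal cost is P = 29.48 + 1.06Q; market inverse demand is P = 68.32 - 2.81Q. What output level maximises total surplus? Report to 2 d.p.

Social marginal cost = private MC − MEB = 18.15 + 0.08Q.
Set SMC = demand: 18.15 + 0.08Q = 68.32 - 2.81Q → Q* = 17.3599.

Q* = 17.36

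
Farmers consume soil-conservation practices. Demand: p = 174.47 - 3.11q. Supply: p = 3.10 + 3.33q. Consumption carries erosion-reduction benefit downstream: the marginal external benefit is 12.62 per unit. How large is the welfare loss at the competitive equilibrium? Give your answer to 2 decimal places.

Market equilibrium (private): 3.10 + 3.33q = 174.47 - 3.11q → q_m = 26.6102.
Social marginal benefit = demand + MEB = 187.09 - 3.11q.
Set SMB = MC: 187.09 - 3.11q = 3.10 + 3.33q → q* = 28.5699.
Between q* and q_m the wedge SMB − MC runs linearly from 0 to MEB(q_m), so the loss is a triangle.
DWL = ½ × 1.9597 × 12.6200 = 12.3657.

DWL = 12.37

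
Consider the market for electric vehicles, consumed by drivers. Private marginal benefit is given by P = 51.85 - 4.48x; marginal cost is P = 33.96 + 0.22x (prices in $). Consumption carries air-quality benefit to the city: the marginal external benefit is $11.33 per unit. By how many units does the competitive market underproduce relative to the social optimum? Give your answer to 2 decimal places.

Market equilibrium (private): 33.96 + 0.22x = 51.85 - 4.48x → x_m = 3.8064.
Social marginal benefit = demand + MEB = 63.18 - 4.48x.
Set SMB = MC: 63.18 - 4.48x = 33.96 + 0.22x → x* = 6.2170.
Gap = |3.8064 − 6.2170| = 2.4106.

2.41 units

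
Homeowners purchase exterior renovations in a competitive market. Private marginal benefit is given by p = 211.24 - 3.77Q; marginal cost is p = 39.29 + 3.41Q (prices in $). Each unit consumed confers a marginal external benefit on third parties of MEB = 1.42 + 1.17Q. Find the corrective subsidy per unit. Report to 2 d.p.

Social marginal benefit = demand + MEB = 212.66 - 2.60Q.
Set SMB = MC: 212.66 - 2.60Q = 39.29 + 3.41Q → Q* = 28.8469.
The Pigouvian subsidy equals MEB at Q*: 1.42 + 1.17×28.8469 = 35.1709.

subsidy = $35.17 per unit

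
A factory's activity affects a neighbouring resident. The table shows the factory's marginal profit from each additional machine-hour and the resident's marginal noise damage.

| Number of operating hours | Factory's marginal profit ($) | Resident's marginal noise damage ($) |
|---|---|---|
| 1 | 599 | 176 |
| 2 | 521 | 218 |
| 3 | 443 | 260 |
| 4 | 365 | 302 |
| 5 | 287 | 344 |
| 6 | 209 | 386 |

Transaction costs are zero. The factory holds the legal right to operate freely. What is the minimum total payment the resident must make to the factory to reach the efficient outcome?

$496

Left alone the factory would choose level 6 (marginal profit stays positive).
Efficient level: k* = 4 (marginal profit ≥ marginal noise damage through 4).
The resident must at least cover the factory's forgone profit from cutting 6→4: 287 + 209 = 496.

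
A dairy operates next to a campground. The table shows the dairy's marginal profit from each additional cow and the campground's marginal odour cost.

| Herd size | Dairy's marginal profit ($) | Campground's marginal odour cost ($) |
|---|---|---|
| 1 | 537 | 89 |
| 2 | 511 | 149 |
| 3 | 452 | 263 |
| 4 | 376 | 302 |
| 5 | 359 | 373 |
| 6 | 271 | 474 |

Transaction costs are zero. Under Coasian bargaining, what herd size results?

Bargaining reaches the level where marginal profit last exceeds marginal odour cost.
That holds through level 4 (376 ≥ 302) but not at 5 (359 < 373).

4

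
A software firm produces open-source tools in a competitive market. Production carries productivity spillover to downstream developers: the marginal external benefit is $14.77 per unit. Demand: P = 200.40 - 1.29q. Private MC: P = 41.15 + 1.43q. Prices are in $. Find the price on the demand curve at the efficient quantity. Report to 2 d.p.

Social marginal cost = private MC − MEB = 26.38 + 1.43q.
Set SMC = demand: 26.38 + 1.43q = 200.40 - 1.29q → q* = 63.9779.
Consumer price on the demand curve at q*: 200.40 − 1.29×63.9779 = 117.8685.

P = $117.87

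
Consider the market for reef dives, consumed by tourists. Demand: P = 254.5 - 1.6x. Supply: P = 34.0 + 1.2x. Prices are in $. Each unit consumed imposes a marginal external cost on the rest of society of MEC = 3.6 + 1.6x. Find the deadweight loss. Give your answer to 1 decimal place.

DWL = $1908.7

Market equilibrium (private): 34.0 + 1.2x = 254.5 - 1.6x → x_m = 78.7500.
Social marginal benefit = demand − MEC = 250.9 - 3.2x.
Set SMB = MC: 250.9 - 3.2x = 34.0 + 1.2x → x* = 49.2955.
Between x* and x_m the wedge MC − SMB runs linearly from 0 to MEC(x_m), so the loss is a triangle.
DWL = ½ × 29.4545 × 129.6000 = 1908.6516.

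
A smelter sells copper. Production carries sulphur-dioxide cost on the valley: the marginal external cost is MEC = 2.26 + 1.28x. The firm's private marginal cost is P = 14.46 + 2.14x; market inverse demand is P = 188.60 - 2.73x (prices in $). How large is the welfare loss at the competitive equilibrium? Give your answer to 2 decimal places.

DWL = $187.55

Market equilibrium (private): 14.46 + 2.14x = 188.60 - 2.73x → x_m = 35.7577.
Social marginal cost = private MC + MEC = 16.72 + 3.42x.
Set SMC = demand: 16.72 + 3.42x = 188.60 - 2.73x → x* = 27.9480.
Between x* and x_m the wedge SMC − demand runs linearly from 0 to MEC(x_m), so the loss is a triangle.
DWL = ½ × 7.8097 × 48.0299 = 187.5496.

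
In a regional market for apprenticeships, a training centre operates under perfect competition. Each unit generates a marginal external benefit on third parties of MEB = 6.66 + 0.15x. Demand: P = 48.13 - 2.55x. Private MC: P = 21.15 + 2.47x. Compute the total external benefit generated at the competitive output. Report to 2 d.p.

37.96

Market equilibrium (private): 21.15 + 2.47x = 48.13 - 2.55x → x_m = 5.3745.
Total external benefit = ∫₀^{x_m} (6.66 + 0.15x) dx = 6.66×5.3745 + ½×0.15×5.3745² = 37.9606.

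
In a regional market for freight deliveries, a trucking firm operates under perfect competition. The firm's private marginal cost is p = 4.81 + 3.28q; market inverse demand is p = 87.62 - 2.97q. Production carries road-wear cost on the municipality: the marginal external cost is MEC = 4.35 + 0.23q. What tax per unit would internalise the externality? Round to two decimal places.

Social marginal cost = private MC + MEC = 9.16 + 3.51q.
Set SMC = demand: 9.16 + 3.51q = 87.62 - 2.97q → q* = 12.1080.
The Pigouvian tax equals MEC at q*: 4.35 + 0.23×12.1080 = 7.1348.

tax = 7.13 per unit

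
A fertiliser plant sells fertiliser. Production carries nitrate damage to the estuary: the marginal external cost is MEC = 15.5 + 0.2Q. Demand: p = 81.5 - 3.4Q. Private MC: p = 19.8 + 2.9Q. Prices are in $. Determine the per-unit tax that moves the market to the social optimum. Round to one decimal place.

tax = $16.9 per unit

Social marginal cost = private MC + MEC = 35.3 + 3.1Q.
Set SMC = demand: 35.3 + 3.1Q = 81.5 - 3.4Q → Q* = 7.1077.
The Pigouvian tax equals MEC at Q*: 15.5 + 0.2×7.1077 = 16.9215.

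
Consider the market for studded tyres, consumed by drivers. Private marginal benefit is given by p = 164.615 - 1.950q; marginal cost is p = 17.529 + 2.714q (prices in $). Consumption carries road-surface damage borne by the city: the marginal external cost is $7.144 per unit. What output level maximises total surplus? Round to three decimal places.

q* = 30.005

Social marginal benefit = demand − MEC = 157.471 - 1.950q.
Set SMB = MC: 157.471 - 1.950q = 17.529 + 2.714q → q* = 30.0047.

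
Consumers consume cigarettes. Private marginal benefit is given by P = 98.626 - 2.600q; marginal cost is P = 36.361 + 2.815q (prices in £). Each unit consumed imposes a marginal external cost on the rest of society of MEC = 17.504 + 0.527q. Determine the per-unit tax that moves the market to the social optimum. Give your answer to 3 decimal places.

Social marginal benefit = demand − MEC = 81.122 - 3.127q.
Set SMB = MC: 81.122 - 3.127q = 36.361 + 2.815q → q* = 7.5330.
The Pigouvian tax equals MEC at q*: 17.504 + 0.527×7.5330 = 21.4739.

tax = £21.474 per unit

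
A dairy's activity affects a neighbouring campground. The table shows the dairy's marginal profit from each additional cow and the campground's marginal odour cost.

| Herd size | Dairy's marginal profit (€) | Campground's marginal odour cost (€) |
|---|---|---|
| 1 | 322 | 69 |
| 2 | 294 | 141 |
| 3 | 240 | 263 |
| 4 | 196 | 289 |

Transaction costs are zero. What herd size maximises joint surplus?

2

Bargaining reaches the level where marginal profit last exceeds marginal odour cost.
That holds through level 2 (294 ≥ 141) but not at 3 (240 < 263).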